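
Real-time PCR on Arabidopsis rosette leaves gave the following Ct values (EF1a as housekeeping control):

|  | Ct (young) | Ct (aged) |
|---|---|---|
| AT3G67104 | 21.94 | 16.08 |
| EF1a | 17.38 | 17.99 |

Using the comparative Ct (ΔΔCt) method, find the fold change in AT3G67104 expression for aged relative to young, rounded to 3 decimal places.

88.647

ΔCt(young) = 21.940 − 17.380 = 4.560
ΔCt(aged) = 16.080 − 17.990 = -1.910
ΔΔCt = -1.910 − 4.560 = -6.470
Fold change = 2^(−(-6.470)) = 2^6.470 = 88.6470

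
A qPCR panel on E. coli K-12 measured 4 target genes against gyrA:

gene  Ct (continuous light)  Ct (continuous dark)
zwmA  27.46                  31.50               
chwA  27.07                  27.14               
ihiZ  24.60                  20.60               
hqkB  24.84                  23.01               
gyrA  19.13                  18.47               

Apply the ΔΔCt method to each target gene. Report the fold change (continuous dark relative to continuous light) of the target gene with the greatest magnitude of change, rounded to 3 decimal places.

0.038

zwmA: ΔΔCt = (31.50−18.47) − (27.46−19.13) = 13.03 − 8.33 = 4.70; fold change = 2^-4.70 = 0.038
chwA: ΔΔCt = (27.14−18.47) − (27.07−19.13) = 8.67 − 7.94 = 0.73; fold change = 2^-0.73 = 0.603
ihiZ: ΔΔCt = (20.60−18.47) − (24.60−19.13) = 2.13 − 5.47 = -3.34; fold change = 2^3.34 = 10.126
hqkB: ΔΔCt = (23.01−18.47) − (24.84−19.13) = 4.54 − 5.71 = -1.17; fold change = 2^1.17 = 2.250
zwmA has the largest |ΔΔCt| = 4.70.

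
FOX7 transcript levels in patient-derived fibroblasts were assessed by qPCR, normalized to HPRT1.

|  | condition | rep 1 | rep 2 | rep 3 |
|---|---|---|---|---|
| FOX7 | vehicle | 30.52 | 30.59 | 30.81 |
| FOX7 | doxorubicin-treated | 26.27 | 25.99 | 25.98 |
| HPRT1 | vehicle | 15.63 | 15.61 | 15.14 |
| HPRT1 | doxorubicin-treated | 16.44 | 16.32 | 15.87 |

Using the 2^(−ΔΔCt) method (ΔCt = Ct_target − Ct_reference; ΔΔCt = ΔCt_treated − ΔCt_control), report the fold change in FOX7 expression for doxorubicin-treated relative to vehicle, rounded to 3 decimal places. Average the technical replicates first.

Mean Ct: FOX7 vehicle 30.640; FOX7 doxorubicin-treated 26.080; HPRT1 vehicle 15.460; HPRT1 doxorubicin-treated 16.210
ΔCt(vehicle) = 30.640 − 15.460 = 15.180
ΔCt(doxorubicin-treated) = 26.080 − 16.210 = 9.870
ΔΔCt = 9.870 − 15.180 = -5.310
Fold change = 2^(−(-5.310)) = 2^5.310 = 39.6706

39.671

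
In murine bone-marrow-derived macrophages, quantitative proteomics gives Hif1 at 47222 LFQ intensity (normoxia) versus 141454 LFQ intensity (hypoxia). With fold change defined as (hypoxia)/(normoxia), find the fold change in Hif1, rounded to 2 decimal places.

3.00

Fold change = 141454 / 47222 = 2.996
Hif1 is upregulated.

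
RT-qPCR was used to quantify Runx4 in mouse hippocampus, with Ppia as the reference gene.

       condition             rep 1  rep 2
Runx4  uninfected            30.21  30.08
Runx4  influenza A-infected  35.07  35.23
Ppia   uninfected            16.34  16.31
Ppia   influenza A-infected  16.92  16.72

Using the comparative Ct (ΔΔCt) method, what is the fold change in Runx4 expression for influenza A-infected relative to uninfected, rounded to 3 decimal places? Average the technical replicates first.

Mean Ct: Runx4 uninfected 30.145; Runx4 influenza A-infected 35.150; Ppia uninfected 16.325; Ppia influenza A-infected 16.820
ΔCt(uninfected) = 30.145 − 16.325 = 13.820
ΔCt(influenza A-infected) = 35.150 − 16.820 = 18.330
ΔΔCt = 18.330 − 13.820 = 4.510
Fold change = 2^(−4.510) = 0.0439

0.044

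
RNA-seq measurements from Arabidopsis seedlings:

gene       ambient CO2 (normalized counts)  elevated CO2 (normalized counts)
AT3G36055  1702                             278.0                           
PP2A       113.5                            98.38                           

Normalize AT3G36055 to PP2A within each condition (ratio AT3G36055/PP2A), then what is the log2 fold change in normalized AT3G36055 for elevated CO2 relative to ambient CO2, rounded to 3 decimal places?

AT3G36055/PP2A (ambient CO2) = 1702 / 113.5 = 14.996
AT3G36055/PP2A (elevated CO2) = 278.0 / 98.38 = 2.8258
Fold change = 2.8258 / 14.996 = 0.1884
log2(0.1884) = -2.4078

-2.408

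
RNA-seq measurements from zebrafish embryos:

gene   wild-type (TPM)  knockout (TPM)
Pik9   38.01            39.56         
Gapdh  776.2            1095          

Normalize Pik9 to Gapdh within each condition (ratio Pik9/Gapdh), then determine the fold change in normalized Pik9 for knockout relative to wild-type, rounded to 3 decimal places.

Pik9/Gapdh (wild-type) = 38.01 / 776.2 = 0.048969
Pik9/Gapdh (knockout) = 39.56 / 1095 = 0.036128
Fold change = 0.036128 / 0.048969 = 0.7378

0.738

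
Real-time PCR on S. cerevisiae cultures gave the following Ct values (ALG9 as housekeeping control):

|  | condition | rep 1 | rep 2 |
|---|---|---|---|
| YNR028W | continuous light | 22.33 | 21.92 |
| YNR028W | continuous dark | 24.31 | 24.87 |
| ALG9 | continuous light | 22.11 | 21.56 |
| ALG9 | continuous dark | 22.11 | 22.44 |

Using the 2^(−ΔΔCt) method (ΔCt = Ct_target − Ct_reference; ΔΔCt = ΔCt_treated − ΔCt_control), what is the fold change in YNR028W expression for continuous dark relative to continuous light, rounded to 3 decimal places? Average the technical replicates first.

0.246

Mean Ct: YNR028W continuous light 22.125; YNR028W continuous dark 24.590; ALG9 continuous light 21.835; ALG9 continuous dark 22.275
ΔCt(continuous light) = 22.125 − 21.835 = 0.290
ΔCt(continuous dark) = 24.590 − 22.275 = 2.315
ΔΔCt = 2.315 − 0.290 = 2.025
Fold change = 2^(−2.025) = 0.2457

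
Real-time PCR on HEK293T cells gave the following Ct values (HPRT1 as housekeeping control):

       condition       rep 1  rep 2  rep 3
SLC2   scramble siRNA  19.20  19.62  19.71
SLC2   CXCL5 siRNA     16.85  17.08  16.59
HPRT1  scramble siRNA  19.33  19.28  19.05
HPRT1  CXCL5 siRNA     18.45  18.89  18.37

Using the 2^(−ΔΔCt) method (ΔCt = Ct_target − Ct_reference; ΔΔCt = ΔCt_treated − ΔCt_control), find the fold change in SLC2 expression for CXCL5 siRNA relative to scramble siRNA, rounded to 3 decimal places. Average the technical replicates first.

4.056

Mean Ct: SLC2 scramble siRNA 19.510; SLC2 CXCL5 siRNA 16.840; HPRT1 scramble siRNA 19.220; HPRT1 CXCL5 siRNA 18.570
ΔCt(scramble siRNA) = 19.510 − 19.220 = 0.290
ΔCt(CXCL5 siRNA) = 16.840 − 18.570 = -1.730
ΔΔCt = -1.730 − 0.290 = -2.020
Fold change = 2^(−(-2.020)) = 2^2.020 = 4.0558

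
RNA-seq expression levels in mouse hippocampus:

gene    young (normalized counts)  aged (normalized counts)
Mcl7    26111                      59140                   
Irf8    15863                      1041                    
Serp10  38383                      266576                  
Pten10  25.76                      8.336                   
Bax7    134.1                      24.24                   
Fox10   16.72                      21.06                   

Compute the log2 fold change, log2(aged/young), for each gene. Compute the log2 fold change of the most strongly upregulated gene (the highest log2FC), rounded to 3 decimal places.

log2(59140/26111) = 1.179  (Mcl7)
log2(1041/15863) = -3.930  (Irf8)
log2(266576/38383) = 2.796  (Serp10)
log2(8.336/25.76) = -1.628  (Pten10)
log2(24.24/134.1) = -2.468  (Bax7)
log2(21.06/16.72) = 0.333  (Fox10)
Serp10 is most strongly upregulated.

2.796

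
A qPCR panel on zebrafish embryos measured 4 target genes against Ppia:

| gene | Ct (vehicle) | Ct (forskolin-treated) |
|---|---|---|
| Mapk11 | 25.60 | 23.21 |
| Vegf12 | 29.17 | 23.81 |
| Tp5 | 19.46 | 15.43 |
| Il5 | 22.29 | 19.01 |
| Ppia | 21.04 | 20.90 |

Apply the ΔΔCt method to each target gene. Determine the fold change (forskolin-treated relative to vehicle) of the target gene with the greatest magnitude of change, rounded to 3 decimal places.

37.271

Mapk11: ΔΔCt = (23.21−20.90) − (25.60−21.04) = 2.31 − 4.56 = -2.25; fold change = 2^2.25 = 4.757
Vegf12: ΔΔCt = (23.81−20.90) − (29.17−21.04) = 2.91 − 8.13 = -5.22; fold change = 2^5.22 = 37.271
Tp5: ΔΔCt = (15.43−20.90) − (19.46−21.04) = -5.47 − (-1.58) = -3.89; fold change = 2^3.89 = 14.825
Il5: ΔΔCt = (19.01−20.90) − (22.29−21.04) = -1.89 − 1.25 = -3.14; fold change = 2^3.14 = 8.815
Vegf12 has the largest |ΔΔCt| = 5.22.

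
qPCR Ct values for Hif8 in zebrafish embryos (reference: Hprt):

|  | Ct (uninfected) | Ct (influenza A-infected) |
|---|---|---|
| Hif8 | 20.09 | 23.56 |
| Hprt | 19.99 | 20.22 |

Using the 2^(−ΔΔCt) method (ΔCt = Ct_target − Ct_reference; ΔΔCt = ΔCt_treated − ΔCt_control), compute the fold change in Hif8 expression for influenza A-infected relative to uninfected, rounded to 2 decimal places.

ΔCt(uninfected) = 20.090 − 19.990 = 0.100
ΔCt(influenza A-infected) = 23.560 − 20.220 = 3.340
ΔΔCt = 3.340 − 0.100 = 3.240
Fold change = 2^(−3.240) = 0.106

0.11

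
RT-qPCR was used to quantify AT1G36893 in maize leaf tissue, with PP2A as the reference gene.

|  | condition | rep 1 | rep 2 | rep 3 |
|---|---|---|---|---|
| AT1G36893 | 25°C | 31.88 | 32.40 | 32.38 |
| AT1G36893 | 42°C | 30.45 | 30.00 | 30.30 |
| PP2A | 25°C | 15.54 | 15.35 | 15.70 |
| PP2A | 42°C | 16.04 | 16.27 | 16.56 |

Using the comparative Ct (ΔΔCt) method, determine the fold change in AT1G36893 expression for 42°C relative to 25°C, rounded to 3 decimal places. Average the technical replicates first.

6.635

Mean Ct: AT1G36893 25°C 32.220; AT1G36893 42°C 30.250; PP2A 25°C 15.530; PP2A 42°C 16.290
ΔCt(25°C) = 32.220 − 15.530 = 16.690
ΔCt(42°C) = 30.250 − 16.290 = 13.960
ΔΔCt = 13.960 − 16.690 = -2.730
Fold change = 2^(−(-2.730)) = 2^2.730 = 6.6346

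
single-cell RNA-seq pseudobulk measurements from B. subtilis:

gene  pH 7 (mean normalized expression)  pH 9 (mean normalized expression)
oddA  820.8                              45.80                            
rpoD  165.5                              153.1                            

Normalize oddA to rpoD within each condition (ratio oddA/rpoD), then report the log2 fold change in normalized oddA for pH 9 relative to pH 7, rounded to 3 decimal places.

-4.051

oddA/rpoD (pH 7) = 820.8 / 165.5 = 4.9595
oddA/rpoD (pH 9) = 45.80 / 153.1 = 0.29915
Fold change = 0.29915 / 4.9595 = 0.0603
log2(0.0603) = -4.0513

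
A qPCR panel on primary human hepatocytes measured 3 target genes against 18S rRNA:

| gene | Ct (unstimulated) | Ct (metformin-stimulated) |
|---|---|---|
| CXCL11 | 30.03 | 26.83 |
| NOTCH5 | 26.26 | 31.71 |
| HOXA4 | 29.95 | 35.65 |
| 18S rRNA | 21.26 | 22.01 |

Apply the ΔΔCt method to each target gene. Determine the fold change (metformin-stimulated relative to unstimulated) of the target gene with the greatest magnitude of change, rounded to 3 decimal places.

0.032

CXCL11: ΔΔCt = (26.83−22.01) − (30.03−21.26) = 4.82 − 8.77 = -3.95; fold change = 2^3.95 = 15.455
NOTCH5: ΔΔCt = (31.71−22.01) − (26.26−21.26) = 9.70 − 5.00 = 4.70; fold change = 2^-4.70 = 0.038
HOXA4: ΔΔCt = (35.65−22.01) − (29.95−21.26) = 13.64 − 8.69 = 4.95; fold change = 2^-4.95 = 0.032
HOXA4 has the largest |ΔΔCt| = 4.95.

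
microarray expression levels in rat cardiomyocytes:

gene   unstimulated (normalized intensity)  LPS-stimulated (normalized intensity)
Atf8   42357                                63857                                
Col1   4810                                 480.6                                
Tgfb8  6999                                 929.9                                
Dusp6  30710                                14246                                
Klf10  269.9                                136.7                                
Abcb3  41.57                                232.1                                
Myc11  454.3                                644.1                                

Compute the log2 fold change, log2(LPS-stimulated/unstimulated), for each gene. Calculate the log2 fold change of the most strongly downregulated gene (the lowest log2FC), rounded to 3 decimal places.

log2(63857/42357) = 0.592  (Atf8)
log2(480.6/4810) = -3.323  (Col1)
log2(929.9/6999) = -2.912  (Tgfb8)
log2(14246/30710) = -1.108  (Dusp6)
log2(136.7/269.9) = -0.981  (Klf10)
log2(232.1/41.57) = 2.481  (Abcb3)
log2(644.1/454.3) = 0.504  (Myc11)
Col1 is most strongly downregulated.

-3.323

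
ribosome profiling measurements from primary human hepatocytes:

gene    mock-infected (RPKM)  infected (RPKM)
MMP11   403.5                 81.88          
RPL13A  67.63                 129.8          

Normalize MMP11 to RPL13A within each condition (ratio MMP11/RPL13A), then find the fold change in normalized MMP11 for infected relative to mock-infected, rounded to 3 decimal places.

MMP11/RPL13A (mock-infected) = 403.5 / 67.63 = 5.9663
MMP11/RPL13A (infected) = 81.88 / 129.8 = 0.63082
Fold change = 0.63082 / 5.9663 = 0.1057

0.106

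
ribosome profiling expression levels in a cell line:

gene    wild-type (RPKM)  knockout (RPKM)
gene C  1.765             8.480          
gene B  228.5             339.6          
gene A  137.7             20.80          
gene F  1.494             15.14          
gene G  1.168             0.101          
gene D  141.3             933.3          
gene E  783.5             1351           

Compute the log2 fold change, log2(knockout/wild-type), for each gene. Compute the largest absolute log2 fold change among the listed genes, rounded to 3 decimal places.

log2(8.480/1.765) = 2.264  (gene C)
log2(339.6/228.5) = 0.572  (gene B)
log2(20.80/137.7) = -2.727  (gene A)
log2(15.14/1.494) = 3.341  (gene F)
log2(0.101/1.168) = -3.532  (gene G)
log2(933.3/141.3) = 2.724  (gene D)
log2(1351/783.5) = 0.786  (gene E)
The largest magnitude belongs to gene G.

3.532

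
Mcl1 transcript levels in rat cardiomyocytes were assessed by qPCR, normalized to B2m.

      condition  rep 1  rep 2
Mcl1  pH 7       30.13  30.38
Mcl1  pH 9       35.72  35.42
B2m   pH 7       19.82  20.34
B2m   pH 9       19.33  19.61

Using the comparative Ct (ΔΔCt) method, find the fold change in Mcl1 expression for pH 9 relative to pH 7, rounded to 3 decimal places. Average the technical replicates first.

0.016

Mean Ct: Mcl1 pH 7 30.255; Mcl1 pH 9 35.570; B2m pH 7 20.080; B2m pH 9 19.470
ΔCt(pH 7) = 30.255 − 20.080 = 10.175
ΔCt(pH 9) = 35.570 − 19.470 = 16.100
ΔΔCt = 16.100 − 10.175 = 5.925
Fold change = 2^(−5.925) = 0.0165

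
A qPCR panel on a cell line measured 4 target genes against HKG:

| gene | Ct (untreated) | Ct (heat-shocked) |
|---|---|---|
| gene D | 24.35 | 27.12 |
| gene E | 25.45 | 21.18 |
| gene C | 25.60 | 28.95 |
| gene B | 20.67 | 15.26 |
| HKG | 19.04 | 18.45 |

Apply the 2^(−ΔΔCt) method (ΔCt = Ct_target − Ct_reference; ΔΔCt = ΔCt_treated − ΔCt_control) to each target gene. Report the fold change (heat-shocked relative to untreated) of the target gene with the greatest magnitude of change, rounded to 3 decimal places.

28.246

gene D: ΔΔCt = (27.12−18.45) − (24.35−19.04) = 8.67 − 5.31 = 3.36; fold change = 2^-3.36 = 0.097
gene E: ΔΔCt = (21.18−18.45) − (25.45−19.04) = 2.73 − 6.41 = -3.68; fold change = 2^3.68 = 12.817
gene C: ΔΔCt = (28.95−18.45) − (25.60−19.04) = 10.50 − 6.56 = 3.94; fold change = 2^-3.94 = 0.065
gene B: ΔΔCt = (15.26−18.45) − (20.67−19.04) = -3.19 − 1.63 = -4.82; fold change = 2^4.82 = 28.246
gene B has the largest |ΔΔCt| = 4.82.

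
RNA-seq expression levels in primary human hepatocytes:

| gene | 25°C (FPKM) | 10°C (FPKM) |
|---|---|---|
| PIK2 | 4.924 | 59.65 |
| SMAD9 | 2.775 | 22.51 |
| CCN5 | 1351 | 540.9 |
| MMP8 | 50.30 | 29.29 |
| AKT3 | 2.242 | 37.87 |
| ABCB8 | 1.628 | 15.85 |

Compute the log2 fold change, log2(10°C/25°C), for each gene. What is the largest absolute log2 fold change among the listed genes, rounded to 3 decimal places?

log2(59.65/4.924) = 3.599  (PIK2)
log2(22.51/2.775) = 3.020  (SMAD9)
log2(540.9/1351) = -1.321  (CCN5)
log2(29.29/50.30) = -0.780  (MMP8)
log2(37.87/2.242) = 4.078  (AKT3)
log2(15.85/1.628) = 3.283  (ABCB8)
The largest magnitude belongs to AKT3.

4.078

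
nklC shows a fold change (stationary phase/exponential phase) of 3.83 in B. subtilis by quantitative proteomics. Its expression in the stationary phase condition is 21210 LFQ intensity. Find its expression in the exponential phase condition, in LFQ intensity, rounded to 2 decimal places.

5537.86

exponential phase expression = 21210 / 3.83 = 5537.86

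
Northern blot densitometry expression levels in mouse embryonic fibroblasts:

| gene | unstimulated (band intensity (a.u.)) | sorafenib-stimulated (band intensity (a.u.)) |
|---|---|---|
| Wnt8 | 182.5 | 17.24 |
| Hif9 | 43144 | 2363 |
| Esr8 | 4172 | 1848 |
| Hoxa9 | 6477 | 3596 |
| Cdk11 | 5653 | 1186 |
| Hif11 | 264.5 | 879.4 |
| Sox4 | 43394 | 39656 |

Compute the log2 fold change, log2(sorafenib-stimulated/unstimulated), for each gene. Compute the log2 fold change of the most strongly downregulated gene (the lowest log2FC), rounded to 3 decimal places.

log2(17.24/182.5) = -3.404  (Wnt8)
log2(2363/43144) = -4.190  (Hif9)
log2(1848/4172) = -1.175  (Esr8)
log2(3596/6477) = -0.849  (Hoxa9)
log2(1186/5653) = -2.253  (Cdk11)
log2(879.4/264.5) = 1.733  (Hif11)
log2(39656/43394) = -0.130  (Sox4)
Hif9 is most strongly downregulated.

-4.190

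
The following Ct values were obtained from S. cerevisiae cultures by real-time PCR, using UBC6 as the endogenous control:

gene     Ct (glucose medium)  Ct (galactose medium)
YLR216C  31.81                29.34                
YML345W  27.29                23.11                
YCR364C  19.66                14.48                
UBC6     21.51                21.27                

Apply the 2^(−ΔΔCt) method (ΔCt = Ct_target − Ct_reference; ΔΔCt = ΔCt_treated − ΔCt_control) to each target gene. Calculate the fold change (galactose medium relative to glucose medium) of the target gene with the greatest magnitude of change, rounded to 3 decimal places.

30.696

YLR216C: ΔΔCt = (29.34−21.27) − (31.81−21.51) = 8.07 − 10.30 = -2.23; fold change = 2^2.23 = 4.691
YML345W: ΔΔCt = (23.11−21.27) − (27.29−21.51) = 1.84 − 5.78 = -3.94; fold change = 2^3.94 = 15.348
YCR364C: ΔΔCt = (14.48−21.27) − (19.66−21.51) = -6.79 − (-1.85) = -4.94; fold change = 2^4.94 = 30.696
YCR364C has the largest |ΔΔCt| = 4.94.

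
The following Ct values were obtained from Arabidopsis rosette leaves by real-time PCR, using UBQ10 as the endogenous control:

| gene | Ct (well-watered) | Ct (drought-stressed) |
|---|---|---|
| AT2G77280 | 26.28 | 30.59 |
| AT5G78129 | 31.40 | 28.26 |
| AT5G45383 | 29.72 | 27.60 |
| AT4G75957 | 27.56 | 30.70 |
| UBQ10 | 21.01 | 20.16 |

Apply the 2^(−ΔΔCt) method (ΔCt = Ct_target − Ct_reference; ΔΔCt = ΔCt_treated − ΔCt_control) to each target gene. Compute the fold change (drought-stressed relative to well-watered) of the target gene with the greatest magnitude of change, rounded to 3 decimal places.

0.028

AT2G77280: ΔΔCt = (30.59−20.16) − (26.28−21.01) = 10.43 − 5.27 = 5.16; fold change = 2^-5.16 = 0.028
AT5G78129: ΔΔCt = (28.26−20.16) − (31.40−21.01) = 8.10 − 10.39 = -2.29; fold change = 2^2.29 = 4.891
AT5G45383: ΔΔCt = (27.60−20.16) − (29.72−21.01) = 7.44 − 8.71 = -1.27; fold change = 2^1.27 = 2.412
AT4G75957: ΔΔCt = (30.70−20.16) − (27.56−21.01) = 10.54 − 6.55 = 3.99; fold change = 2^-3.99 = 0.063
AT2G77280 has the largest |ΔΔCt| = 5.16.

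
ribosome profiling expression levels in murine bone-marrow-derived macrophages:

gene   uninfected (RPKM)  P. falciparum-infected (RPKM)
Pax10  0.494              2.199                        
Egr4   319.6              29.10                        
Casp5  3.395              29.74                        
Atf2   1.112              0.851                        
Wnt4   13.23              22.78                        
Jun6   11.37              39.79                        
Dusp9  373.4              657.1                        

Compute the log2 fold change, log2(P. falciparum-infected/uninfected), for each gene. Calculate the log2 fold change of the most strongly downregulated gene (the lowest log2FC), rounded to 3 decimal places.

log2(2.199/0.494) = 2.154  (Pax10)
log2(29.10/319.6) = -3.457  (Egr4)
log2(29.74/3.395) = 3.131  (Casp5)
log2(0.851/1.112) = -0.386  (Atf2)
log2(22.78/13.23) = 0.784  (Wnt4)
log2(39.79/11.37) = 1.807  (Jun6)
log2(657.1/373.4) = 0.815  (Dusp9)
Egr4 is most strongly downregulated.

-3.457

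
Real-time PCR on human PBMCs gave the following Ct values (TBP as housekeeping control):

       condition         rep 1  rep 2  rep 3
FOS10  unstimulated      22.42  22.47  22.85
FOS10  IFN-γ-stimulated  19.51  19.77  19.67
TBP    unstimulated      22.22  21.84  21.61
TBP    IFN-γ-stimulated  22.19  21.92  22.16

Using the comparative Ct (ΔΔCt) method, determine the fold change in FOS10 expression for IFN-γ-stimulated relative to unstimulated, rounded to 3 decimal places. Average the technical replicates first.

8.754

Mean Ct: FOS10 unstimulated 22.580; FOS10 IFN-γ-stimulated 19.650; TBP unstimulated 21.890; TBP IFN-γ-stimulated 22.090
ΔCt(unstimulated) = 22.580 − 21.890 = 0.690
ΔCt(IFN-γ-stimulated) = 19.650 − 22.090 = -2.440
ΔΔCt = -2.440 − 0.690 = -3.130
Fold change = 2^(−(-3.130)) = 2^3.130 = 8.7543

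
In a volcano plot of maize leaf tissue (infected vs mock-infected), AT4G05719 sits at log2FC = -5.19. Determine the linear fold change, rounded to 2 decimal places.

0.03

Fold change = 2^(-5.19) = 0.027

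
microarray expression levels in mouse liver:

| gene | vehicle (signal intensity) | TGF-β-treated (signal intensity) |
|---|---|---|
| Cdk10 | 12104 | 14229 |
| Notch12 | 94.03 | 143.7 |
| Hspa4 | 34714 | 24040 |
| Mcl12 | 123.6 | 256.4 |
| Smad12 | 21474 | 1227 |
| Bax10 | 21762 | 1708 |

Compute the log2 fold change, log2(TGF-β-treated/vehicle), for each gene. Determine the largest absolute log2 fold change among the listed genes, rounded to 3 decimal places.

4.129

log2(14229/12104) = 0.233  (Cdk10)
log2(143.7/94.03) = 0.612  (Notch12)
log2(24040/34714) = -0.530  (Hspa4)
log2(256.4/123.6) = 1.053  (Mcl12)
log2(1227/21474) = -4.129  (Smad12)
log2(1708/21762) = -3.671  (Bax10)
The largest magnitude belongs to Smad12.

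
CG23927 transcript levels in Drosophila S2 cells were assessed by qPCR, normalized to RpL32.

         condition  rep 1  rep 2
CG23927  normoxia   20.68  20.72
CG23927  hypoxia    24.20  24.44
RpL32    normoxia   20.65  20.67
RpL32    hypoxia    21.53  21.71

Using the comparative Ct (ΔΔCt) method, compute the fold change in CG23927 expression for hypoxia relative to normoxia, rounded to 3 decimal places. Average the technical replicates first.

0.158

Mean Ct: CG23927 normoxia 20.700; CG23927 hypoxia 24.320; RpL32 normoxia 20.660; RpL32 hypoxia 21.620
ΔCt(normoxia) = 20.700 − 20.660 = 0.040
ΔCt(hypoxia) = 24.320 − 21.620 = 2.700
ΔΔCt = 2.700 − 0.040 = 2.660
Fold change = 2^(−2.660) = 0.1582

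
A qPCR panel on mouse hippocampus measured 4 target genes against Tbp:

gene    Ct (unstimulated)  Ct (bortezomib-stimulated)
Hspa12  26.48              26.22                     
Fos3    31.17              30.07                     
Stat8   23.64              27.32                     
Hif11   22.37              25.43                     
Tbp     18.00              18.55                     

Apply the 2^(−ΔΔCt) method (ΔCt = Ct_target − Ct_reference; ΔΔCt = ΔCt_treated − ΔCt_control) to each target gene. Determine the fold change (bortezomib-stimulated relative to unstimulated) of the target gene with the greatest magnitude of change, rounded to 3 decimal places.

0.114

Hspa12: ΔΔCt = (26.22−18.55) − (26.48−18.00) = 7.67 − 8.48 = -0.81; fold change = 2^0.81 = 1.753
Fos3: ΔΔCt = (30.07−18.55) − (31.17−18.00) = 11.52 − 13.17 = -1.65; fold change = 2^1.65 = 3.138
Stat8: ΔΔCt = (27.32−18.55) − (23.64−18.00) = 8.77 − 5.64 = 3.13; fold change = 2^-3.13 = 0.114
Hif11: ΔΔCt = (25.43−18.55) − (22.37−18.00) = 6.88 − 4.37 = 2.51; fold change = 2^-2.51 = 0.176
Stat8 has the largest |ΔΔCt| = 3.13.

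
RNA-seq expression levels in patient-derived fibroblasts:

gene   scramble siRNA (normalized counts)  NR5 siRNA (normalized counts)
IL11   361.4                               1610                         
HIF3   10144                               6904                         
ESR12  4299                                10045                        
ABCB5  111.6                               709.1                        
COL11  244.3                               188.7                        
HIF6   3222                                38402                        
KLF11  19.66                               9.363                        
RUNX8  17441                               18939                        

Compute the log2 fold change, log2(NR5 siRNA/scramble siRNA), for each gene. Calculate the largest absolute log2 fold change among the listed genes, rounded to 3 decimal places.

3.575

log2(1610/361.4) = 2.155  (IL11)
log2(6904/10144) = -0.555  (HIF3)
log2(10045/4299) = 1.224  (ESR12)
log2(709.1/111.6) = 2.668  (ABCB5)
log2(188.7/244.3) = -0.373  (COL11)
log2(38402/3222) = 3.575  (HIF6)
log2(9.363/19.66) = -1.070  (KLF11)
log2(18939/17441) = 0.119  (RUNX8)
The largest magnitude belongs to HIF6.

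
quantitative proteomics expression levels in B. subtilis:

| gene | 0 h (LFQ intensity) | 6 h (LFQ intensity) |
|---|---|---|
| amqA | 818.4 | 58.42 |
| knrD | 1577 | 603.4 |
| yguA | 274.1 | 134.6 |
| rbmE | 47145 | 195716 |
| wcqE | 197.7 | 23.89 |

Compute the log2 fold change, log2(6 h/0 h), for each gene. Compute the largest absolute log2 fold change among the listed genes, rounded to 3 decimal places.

log2(58.42/818.4) = -3.808  (amqA)
log2(603.4/1577) = -1.386  (knrD)
log2(134.6/274.1) = -1.026  (yguA)
log2(195716/47145) = 2.054  (rbmE)
log2(23.89/197.7) = -3.049  (wcqE)
The largest magnitude belongs to amqA.

3.808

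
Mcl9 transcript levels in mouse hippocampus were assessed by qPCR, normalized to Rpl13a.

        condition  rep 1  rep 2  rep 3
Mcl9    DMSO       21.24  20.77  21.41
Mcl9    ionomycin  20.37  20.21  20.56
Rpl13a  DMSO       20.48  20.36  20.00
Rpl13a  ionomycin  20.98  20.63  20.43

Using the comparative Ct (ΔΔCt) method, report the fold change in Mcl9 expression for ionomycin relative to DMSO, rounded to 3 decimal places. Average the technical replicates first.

Mean Ct: Mcl9 DMSO 21.140; Mcl9 ionomycin 20.380; Rpl13a DMSO 20.280; Rpl13a ionomycin 20.680
ΔCt(DMSO) = 21.140 − 20.280 = 0.860
ΔCt(ionomycin) = 20.380 − 20.680 = -0.300
ΔΔCt = -0.300 − 0.860 = -1.160
Fold change = 2^(−(-1.160)) = 2^1.160 = 2.2346

2.235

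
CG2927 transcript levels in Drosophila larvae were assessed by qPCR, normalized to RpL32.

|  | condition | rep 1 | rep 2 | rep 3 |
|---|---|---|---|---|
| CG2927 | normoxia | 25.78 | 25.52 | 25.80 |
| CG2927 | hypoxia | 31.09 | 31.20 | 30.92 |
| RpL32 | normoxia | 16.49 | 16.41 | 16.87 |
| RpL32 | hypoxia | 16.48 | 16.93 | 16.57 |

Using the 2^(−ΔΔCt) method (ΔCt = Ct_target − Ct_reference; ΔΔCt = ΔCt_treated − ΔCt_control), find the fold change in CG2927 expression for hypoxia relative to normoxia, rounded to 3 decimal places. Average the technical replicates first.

0.025

Mean Ct: CG2927 normoxia 25.700; CG2927 hypoxia 31.070; RpL32 normoxia 16.590; RpL32 hypoxia 16.660
ΔCt(normoxia) = 25.700 − 16.590 = 9.110
ΔCt(hypoxia) = 31.070 − 16.660 = 14.410
ΔΔCt = 14.410 − 9.110 = 5.300
Fold change = 2^(−5.300) = 0.0254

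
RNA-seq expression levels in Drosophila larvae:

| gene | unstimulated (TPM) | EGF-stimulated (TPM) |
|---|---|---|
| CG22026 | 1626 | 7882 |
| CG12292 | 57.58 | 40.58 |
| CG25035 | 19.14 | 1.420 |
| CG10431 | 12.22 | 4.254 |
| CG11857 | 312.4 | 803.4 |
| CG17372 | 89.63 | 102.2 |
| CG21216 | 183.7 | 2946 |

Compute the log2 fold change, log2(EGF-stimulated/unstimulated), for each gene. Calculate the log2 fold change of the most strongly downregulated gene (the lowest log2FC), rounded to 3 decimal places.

-3.753

log2(7882/1626) = 2.277  (CG22026)
log2(40.58/57.58) = -0.505  (CG12292)
log2(1.420/19.14) = -3.753  (CG25035)
log2(4.254/12.22) = -1.522  (CG10431)
log2(803.4/312.4) = 1.363  (CG11857)
log2(102.2/89.63) = 0.189  (CG17372)
log2(2946/183.7) = 4.003  (CG21216)
CG25035 is most strongly downregulated.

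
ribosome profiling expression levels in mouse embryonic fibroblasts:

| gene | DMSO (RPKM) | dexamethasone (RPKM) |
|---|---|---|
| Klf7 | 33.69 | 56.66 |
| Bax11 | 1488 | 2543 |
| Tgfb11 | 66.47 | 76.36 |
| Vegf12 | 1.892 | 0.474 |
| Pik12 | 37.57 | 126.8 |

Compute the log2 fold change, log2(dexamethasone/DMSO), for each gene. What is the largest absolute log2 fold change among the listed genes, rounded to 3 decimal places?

log2(56.66/33.69) = 0.750  (Klf7)
log2(2543/1488) = 0.773  (Bax11)
log2(76.36/66.47) = 0.200  (Tgfb11)
log2(0.474/1.892) = -1.997  (Vegf12)
log2(126.8/37.57) = 1.755  (Pik12)
The largest magnitude belongs to Vegf12.

1.997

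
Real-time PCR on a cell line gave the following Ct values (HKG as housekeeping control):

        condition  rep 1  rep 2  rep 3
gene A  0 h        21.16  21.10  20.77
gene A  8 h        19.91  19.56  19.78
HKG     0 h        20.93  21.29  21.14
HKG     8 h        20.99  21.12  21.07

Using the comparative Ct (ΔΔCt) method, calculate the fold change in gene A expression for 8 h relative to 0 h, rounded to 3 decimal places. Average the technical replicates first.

Mean Ct: gene A 0 h 21.010; gene A 8 h 19.750; HKG 0 h 21.120; HKG 8 h 21.060
ΔCt(0 h) = 21.010 − 21.120 = -0.110
ΔCt(8 h) = 19.750 − 21.060 = -1.310
ΔΔCt = -1.310 − (-0.110) = -1.200
Fold change = 2^(−(-1.200)) = 2^1.200 = 2.2974

2.297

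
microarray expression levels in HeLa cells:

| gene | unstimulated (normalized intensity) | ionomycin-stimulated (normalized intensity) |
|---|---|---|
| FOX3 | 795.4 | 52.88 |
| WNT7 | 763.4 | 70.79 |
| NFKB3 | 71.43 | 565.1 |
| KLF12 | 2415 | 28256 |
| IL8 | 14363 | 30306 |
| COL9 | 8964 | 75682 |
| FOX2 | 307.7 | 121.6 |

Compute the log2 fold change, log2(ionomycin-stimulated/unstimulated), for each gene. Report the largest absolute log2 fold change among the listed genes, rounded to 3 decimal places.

log2(52.88/795.4) = -3.911  (FOX3)
log2(70.79/763.4) = -3.431  (WNT7)
log2(565.1/71.43) = 2.984  (NFKB3)
log2(28256/2415) = 3.548  (KLF12)
log2(30306/14363) = 1.077  (IL8)
log2(75682/8964) = 3.078  (COL9)
log2(121.6/307.7) = -1.339  (FOX2)
The largest magnitude belongs to FOX3.

3.911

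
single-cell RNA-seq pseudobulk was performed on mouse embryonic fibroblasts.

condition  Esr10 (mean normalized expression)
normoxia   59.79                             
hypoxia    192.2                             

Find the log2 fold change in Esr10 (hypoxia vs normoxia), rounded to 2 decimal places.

Fold change = 192.2 / 59.79 = 3.2146
log2(3.2146) = 1.685

1.68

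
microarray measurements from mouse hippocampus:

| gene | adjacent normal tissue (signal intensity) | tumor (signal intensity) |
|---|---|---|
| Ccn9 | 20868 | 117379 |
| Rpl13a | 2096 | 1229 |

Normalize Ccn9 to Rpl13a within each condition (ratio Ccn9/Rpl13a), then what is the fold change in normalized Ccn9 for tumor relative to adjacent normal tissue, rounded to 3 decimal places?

9.593

Ccn9/Rpl13a (adjacent normal tissue) = 20868 / 2096 = 9.9561
Ccn9/Rpl13a (tumor) = 117379 / 1229 = 95.508
Fold change = 95.508 / 9.9561 = 9.5929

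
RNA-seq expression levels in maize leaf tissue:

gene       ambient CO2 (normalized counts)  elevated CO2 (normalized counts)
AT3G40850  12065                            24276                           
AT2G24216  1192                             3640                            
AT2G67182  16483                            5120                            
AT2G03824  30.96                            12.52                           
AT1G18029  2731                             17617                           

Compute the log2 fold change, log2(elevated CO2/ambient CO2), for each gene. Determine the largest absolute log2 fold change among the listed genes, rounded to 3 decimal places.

log2(24276/12065) = 1.009  (AT3G40850)
log2(3640/1192) = 1.611  (AT2G24216)
log2(5120/16483) = -1.687  (AT2G67182)
log2(12.52/30.96) = -1.306  (AT2G03824)
log2(17617/2731) = 2.689  (AT1G18029)
The largest magnitude belongs to AT1G18029.

2.689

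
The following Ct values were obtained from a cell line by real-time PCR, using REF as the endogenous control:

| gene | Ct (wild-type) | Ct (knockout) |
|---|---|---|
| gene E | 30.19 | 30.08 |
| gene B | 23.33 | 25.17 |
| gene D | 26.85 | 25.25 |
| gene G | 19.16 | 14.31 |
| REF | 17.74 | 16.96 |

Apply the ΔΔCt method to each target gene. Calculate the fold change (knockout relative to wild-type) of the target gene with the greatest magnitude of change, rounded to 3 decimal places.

gene E: ΔΔCt = (30.08−16.96) − (30.19−17.74) = 13.12 − 12.45 = 0.67; fold change = 2^-0.67 = 0.629
gene B: ΔΔCt = (25.17−16.96) − (23.33−17.74) = 8.21 − 5.59 = 2.62; fold change = 2^-2.62 = 0.163
gene D: ΔΔCt = (25.25−16.96) − (26.85−17.74) = 8.29 − 9.11 = -0.82; fold change = 2^0.82 = 1.765
gene G: ΔΔCt = (14.31−16.96) − (19.16−17.74) = -2.65 − 1.42 = -4.07; fold change = 2^4.07 = 16.795
gene G has the largest |ΔΔCt| = 4.07.

16.795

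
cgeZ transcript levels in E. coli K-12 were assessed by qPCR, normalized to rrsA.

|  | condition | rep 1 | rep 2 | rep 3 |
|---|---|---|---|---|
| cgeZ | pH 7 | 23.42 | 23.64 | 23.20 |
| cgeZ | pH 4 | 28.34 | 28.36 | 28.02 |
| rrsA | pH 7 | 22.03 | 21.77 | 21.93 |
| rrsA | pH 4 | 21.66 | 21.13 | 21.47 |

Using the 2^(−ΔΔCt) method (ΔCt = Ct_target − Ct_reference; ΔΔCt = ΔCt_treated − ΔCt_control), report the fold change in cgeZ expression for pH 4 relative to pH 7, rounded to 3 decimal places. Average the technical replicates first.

Mean Ct: cgeZ pH 7 23.420; cgeZ pH 4 28.240; rrsA pH 7 21.910; rrsA pH 4 21.420
ΔCt(pH 7) = 23.420 − 21.910 = 1.510
ΔCt(pH 4) = 28.240 − 21.420 = 6.820
ΔΔCt = 6.820 − 1.510 = 5.310
Fold change = 2^(−5.310) = 0.0252

0.025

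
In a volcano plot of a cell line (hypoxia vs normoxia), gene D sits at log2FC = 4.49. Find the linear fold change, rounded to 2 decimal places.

Fold change = 2^(4.49) = 22.471

22.47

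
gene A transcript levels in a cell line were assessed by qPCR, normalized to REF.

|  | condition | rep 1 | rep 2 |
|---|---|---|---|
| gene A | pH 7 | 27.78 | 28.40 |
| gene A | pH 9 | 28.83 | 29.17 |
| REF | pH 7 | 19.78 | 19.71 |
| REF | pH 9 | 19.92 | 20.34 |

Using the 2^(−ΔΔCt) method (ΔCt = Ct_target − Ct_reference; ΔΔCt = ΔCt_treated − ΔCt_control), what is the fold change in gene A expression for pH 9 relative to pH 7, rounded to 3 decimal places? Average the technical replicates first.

Mean Ct: gene A pH 7 28.090; gene A pH 9 29.000; REF pH 7 19.745; REF pH 9 20.130
ΔCt(pH 7) = 28.090 − 19.745 = 8.345
ΔCt(pH 9) = 29.000 − 20.130 = 8.870
ΔΔCt = 8.870 − 8.345 = 0.525
Fold change = 2^(−0.525) = 0.6950

0.695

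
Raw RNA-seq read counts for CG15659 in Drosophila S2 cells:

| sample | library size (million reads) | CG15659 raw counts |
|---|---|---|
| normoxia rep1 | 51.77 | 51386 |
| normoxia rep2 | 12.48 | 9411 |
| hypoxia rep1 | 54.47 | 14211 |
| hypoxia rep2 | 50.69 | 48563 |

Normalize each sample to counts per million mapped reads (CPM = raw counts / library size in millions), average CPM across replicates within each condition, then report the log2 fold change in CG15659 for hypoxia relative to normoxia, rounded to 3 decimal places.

CPM(normoxia rep1) = 51386 / 51.77 = 992.5826
CPM(normoxia rep2) = 9411 / 12.48 = 754.0865
CPM(hypoxia rep1) = 14211 / 54.47 = 260.8959
CPM(hypoxia rep2) = 48563 / 50.69 = 958.0391
mean CPM(normoxia) = 873.3346; mean CPM(hypoxia) = 609.4675
Fold change = 609.4675 / 873.3346 = 0.69786
log2(0.69786) = -0.5190

-0.519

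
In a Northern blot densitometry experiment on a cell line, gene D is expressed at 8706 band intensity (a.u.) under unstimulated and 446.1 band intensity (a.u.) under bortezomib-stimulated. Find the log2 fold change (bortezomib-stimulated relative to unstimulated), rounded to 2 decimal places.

-4.29

Fold change = 446.1 / 8706 = 0.0512
log2(0.0512) = -4.287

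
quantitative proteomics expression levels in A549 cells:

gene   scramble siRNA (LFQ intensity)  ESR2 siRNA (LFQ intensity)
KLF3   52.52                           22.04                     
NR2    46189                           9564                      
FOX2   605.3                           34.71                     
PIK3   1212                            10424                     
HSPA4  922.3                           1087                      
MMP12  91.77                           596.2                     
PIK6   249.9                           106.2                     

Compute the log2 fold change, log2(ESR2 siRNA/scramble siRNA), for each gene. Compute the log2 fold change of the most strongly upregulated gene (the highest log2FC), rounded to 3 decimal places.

3.104

log2(22.04/52.52) = -1.253  (KLF3)
log2(9564/46189) = -2.272  (NR2)
log2(34.71/605.3) = -4.124  (FOX2)
log2(10424/1212) = 3.104  (PIK3)
log2(1087/922.3) = 0.237  (HSPA4)
log2(596.2/91.77) = 2.700  (MMP12)
log2(106.2/249.9) = -1.235  (PIK6)
PIK3 is most strongly upregulated.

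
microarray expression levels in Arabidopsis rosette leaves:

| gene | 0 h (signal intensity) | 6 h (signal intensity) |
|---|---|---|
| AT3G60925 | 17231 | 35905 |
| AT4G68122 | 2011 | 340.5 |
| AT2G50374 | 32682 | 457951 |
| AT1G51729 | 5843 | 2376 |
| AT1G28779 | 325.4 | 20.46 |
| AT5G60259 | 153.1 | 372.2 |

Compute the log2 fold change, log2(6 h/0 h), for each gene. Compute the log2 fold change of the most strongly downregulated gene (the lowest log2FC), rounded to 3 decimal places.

-3.991

log2(35905/17231) = 1.059  (AT3G60925)
log2(340.5/2011) = -2.562  (AT4G68122)
log2(457951/32682) = 3.809  (AT2G50374)
log2(2376/5843) = -1.298  (AT1G51729)
log2(20.46/325.4) = -3.991  (AT1G28779)
log2(372.2/153.1) = 1.282  (AT5G60259)
AT1G28779 is most strongly downregulated.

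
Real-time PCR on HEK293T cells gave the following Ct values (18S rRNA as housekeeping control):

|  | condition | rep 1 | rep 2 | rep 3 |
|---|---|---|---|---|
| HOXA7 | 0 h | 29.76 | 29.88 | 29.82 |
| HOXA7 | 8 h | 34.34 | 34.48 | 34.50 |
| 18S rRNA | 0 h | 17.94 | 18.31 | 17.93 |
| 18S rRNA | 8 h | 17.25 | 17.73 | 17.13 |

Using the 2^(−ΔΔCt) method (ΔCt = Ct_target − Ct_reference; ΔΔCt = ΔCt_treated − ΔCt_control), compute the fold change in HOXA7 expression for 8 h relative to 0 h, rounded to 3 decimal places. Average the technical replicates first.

0.025

Mean Ct: HOXA7 0 h 29.820; HOXA7 8 h 34.440; 18S rRNA 0 h 18.060; 18S rRNA 8 h 17.370
ΔCt(0 h) = 29.820 − 18.060 = 11.760
ΔCt(8 h) = 34.440 − 17.370 = 17.070
ΔΔCt = 17.070 − 11.760 = 5.310
Fold change = 2^(−5.310) = 0.0252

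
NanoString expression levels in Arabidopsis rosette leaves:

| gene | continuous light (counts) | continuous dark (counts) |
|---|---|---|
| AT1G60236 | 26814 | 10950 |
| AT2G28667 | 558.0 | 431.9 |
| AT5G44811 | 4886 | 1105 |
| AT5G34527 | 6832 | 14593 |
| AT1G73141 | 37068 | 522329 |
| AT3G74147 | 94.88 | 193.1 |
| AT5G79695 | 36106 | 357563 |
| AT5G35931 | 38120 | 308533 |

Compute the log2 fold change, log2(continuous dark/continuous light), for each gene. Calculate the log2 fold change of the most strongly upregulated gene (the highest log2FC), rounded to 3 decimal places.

log2(10950/26814) = -1.292  (AT1G60236)
log2(431.9/558.0) = -0.370  (AT2G28667)
log2(1105/4886) = -2.145  (AT5G44811)
log2(14593/6832) = 1.095  (AT5G34527)
log2(522329/37068) = 3.817  (AT1G73141)
log2(193.1/94.88) = 1.025  (AT3G74147)
log2(357563/36106) = 3.308  (AT5G79695)
log2(308533/38120) = 3.017  (AT5G35931)
AT1G73141 is most strongly upregulated.

3.817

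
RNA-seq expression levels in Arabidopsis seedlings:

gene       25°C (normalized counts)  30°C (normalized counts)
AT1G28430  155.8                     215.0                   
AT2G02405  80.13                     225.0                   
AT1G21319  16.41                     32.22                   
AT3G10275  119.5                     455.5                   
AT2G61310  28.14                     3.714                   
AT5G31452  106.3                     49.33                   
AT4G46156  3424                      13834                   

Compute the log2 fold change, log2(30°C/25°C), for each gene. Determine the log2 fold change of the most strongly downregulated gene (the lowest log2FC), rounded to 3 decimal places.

-2.922

log2(215.0/155.8) = 0.465  (AT1G28430)
log2(225.0/80.13) = 1.490  (AT2G02405)
log2(32.22/16.41) = 0.973  (AT1G21319)
log2(455.5/119.5) = 1.930  (AT3G10275)
log2(3.714/28.14) = -2.922  (AT2G61310)
log2(49.33/106.3) = -1.108  (AT5G31452)
log2(13834/3424) = 2.014  (AT4G46156)
AT2G61310 is most strongly downregulated.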